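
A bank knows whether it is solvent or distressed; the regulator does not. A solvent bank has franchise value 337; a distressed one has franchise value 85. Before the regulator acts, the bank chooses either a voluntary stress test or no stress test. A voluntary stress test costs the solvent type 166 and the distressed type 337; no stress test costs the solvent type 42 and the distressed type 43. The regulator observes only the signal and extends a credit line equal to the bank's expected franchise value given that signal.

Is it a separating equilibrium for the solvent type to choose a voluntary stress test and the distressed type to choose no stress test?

Yes

If types separate, stress test earns payment 337 and no stress test earns 85.
Solvent: stress test gives 337 − 166 = 171; no stress test gives 85 − 42 = 43. No deviation. ✓
Distressed: no stress test gives 85 − 43 = 42; stress test gives 337 − 337 = 0. No deviation. ✓
Neither type gains from mimicking the other.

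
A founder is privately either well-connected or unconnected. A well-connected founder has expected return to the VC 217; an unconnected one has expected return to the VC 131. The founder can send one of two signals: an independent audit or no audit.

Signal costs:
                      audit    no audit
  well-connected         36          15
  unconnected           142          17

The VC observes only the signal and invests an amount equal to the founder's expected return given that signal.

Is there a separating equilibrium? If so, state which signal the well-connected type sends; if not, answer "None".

audit

Try well-connected → audit, unconnected → no audit:
  If types separate, audit earns payment 217 and no audit earns 131.
  Well-connected: audit gives 217 − 36 = 181; no audit gives 131 − 15 = 116. No deviation. ✓
  Unconnected: no audit gives 131 − 17 = 114; audit gives 217 − 142 = 75. No deviation. ✓
Both hold — the well-connected type sends audit.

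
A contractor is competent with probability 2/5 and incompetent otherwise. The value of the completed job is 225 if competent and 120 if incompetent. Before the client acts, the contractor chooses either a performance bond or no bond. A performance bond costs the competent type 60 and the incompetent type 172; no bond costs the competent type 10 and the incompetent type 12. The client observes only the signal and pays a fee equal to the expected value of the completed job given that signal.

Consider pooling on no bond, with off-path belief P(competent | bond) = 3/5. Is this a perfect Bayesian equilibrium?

Yes

At the pooled signal (no bond) the client holds the prior 2/5 and pays 2/5·225 + 3/5·120 = 162. Off-path (bond) belief 3/5 gives 3/5·225 + 2/5·120 = 183.
Competent: no bond gives 162 − 10 = 152; bond gives 183 − 60 = 123. Stays. ✓
Incompetent: no bond gives 162 − 12 = 150; bond gives 183 − 172 = 11. Stays. ✓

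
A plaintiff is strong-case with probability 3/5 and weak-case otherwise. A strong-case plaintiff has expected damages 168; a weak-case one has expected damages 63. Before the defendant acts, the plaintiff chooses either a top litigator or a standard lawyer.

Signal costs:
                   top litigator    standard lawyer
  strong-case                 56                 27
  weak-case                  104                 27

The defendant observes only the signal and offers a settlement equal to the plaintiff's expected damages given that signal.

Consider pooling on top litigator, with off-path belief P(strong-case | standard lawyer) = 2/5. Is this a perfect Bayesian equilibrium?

No

At the pooled signal (top litigator) the defendant holds the prior 3/5 and pays 3/5·168 + 2/5·63 = 126. Off-path (standard lawyer) belief 2/5 gives 2/5·168 + 3/5·63 = 105.
Strong-case: top litigator gives 126 − 56 = 70; standard lawyer gives 105 − 27 = 78. Deviates. ✗
Weak-case: top litigator gives 126 − 104 = 22; standard lawyer gives 105 − 27 = 78. Deviates. ✗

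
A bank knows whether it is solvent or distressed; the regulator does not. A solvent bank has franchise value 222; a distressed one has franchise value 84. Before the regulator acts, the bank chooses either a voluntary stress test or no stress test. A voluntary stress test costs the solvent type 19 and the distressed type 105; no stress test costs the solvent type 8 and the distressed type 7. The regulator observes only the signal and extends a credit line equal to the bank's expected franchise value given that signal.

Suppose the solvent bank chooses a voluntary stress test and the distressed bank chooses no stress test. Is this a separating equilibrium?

No

If types separate, stress test earns payment 222 and no stress test earns 84.
Solvent: stress test gives 222 − 19 = 203; no stress test gives 84 − 8 = 76. No deviation. ✓
Distressed: no stress test gives 84 − 7 = 77; stress test gives 222 − 105 = 117. Would deviate. ✗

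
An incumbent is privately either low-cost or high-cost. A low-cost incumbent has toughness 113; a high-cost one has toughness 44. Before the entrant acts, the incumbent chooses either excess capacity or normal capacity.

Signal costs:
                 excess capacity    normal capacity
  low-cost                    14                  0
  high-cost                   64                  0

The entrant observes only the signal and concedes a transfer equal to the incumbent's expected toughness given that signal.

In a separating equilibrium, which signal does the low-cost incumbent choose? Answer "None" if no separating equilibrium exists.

None

Try low-cost → excess capacity, high-cost → normal capacity:
  Under separation the entrant infers type exactly: excess capacity → low-cost (pays 113), normal capacity → high-cost (pays 44).
  Low-cost: excess capacity gives 113 − 14 = 99; normal capacity gives 44 − 0 = 44. No deviation. ✓
  High-cost: normal capacity gives 44 − 0 = 44; excess capacity gives 113 − 64 = 49. Would deviate. ✗
Try low-cost → normal capacity, high-cost → excess capacity:
  Under separation the entrant infers type exactly: normal capacity → low-cost (pays 113), excess capacity → high-cost (pays 44).
  Low-cost: normal capacity gives 113 − 0 = 113; excess capacity gives 44 − 14 = 30. No deviation. ✓
  High-cost: excess capacity gives 44 − 64 = -20; normal capacity gives 113 − 0 = 113. Would deviate. ✗
Neither assignment is incentive-compatible.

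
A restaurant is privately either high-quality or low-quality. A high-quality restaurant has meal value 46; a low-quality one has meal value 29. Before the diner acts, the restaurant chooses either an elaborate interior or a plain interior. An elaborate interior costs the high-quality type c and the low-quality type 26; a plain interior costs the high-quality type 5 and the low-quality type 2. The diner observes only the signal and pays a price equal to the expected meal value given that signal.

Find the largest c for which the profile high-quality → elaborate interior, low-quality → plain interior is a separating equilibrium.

22

Under separation: elaborate interior → high-quality (pays 46); plain interior → low-quality (pays 29).
Low-quality: 29 − 2 = 27 ≥ 46 − 26 = 20. Holds regardless of c. ✓
High-quality: 46 − c ≥ 29 − 5, so c ≤ 46 − 24 = 22.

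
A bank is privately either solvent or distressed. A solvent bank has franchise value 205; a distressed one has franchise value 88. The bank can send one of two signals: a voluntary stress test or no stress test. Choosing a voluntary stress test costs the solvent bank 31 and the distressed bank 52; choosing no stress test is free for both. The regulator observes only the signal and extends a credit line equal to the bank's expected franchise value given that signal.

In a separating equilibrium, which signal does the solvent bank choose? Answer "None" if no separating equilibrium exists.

None

Try solvent → stress test, distressed → no stress test:
  Under separation the regulator infers type exactly: stress test → solvent (pays 205), no stress test → distressed (pays 88).
  Solvent: stress test gives 205 − 31 = 174; no stress test gives 88 − 0 = 88. No deviation. ✓
  Distressed: no stress test gives 88 − 0 = 88; stress test gives 205 − 52 = 153. Would deviate. ✗
Try solvent → no stress test, distressed → stress test:
  Under separation the regulator infers type exactly: no stress test → solvent (pays 205), stress test → distressed (pays 88).
  Solvent: no stress test gives 205 − 0 = 205; stress test gives 88 − 31 = 57. No deviation. ✓
  Distressed: stress test gives 88 − 52 = 36; no stress test gives 205 − 0 = 205. Would deviate. ✗
Neither assignment is incentive-compatible.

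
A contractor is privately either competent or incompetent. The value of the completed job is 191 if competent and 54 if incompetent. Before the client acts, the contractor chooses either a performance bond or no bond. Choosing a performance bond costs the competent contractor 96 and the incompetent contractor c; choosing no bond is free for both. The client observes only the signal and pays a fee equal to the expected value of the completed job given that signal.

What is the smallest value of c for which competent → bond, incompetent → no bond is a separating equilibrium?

Under separation: bond → competent (pays 191); no bond → incompetent (pays 54).
Competent: 191 − 96 = 95 ≥ 54 − 0 = 54. Holds regardless of c. ✓
Incompetent: 54 − 0 ≥ 191 − c, so c ≥ 191 − 54 = 137.

137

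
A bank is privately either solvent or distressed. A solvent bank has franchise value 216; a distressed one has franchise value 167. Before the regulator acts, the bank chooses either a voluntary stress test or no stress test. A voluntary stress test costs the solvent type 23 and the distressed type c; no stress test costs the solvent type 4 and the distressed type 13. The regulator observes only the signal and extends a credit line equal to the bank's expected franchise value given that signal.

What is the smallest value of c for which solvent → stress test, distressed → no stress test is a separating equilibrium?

62

Under separation: stress test → solvent (pays 216); no stress test → distressed (pays 167).
Solvent: 216 − 23 = 193 ≥ 167 − 4 = 163. Holds regardless of c. ✓
Distressed: 167 − 13 ≥ 216 − c, so c ≥ 216 − 154 = 62.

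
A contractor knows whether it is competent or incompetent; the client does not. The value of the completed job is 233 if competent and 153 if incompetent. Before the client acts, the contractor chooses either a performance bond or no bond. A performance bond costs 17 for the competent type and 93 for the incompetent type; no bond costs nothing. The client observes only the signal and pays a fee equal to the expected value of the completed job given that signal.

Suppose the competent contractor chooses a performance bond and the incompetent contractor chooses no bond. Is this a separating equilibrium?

Yes

If types separate, bond earns payment 233 and no bond earns 153.
Competent: bond gives 233 − 17 = 216; no bond gives 153 − 0 = 153. No deviation. ✓
Incompetent: no bond gives 153 − 0 = 153; bond gives 233 − 93 = 140. No deviation. ✓
Neither type gains from mimicking the other.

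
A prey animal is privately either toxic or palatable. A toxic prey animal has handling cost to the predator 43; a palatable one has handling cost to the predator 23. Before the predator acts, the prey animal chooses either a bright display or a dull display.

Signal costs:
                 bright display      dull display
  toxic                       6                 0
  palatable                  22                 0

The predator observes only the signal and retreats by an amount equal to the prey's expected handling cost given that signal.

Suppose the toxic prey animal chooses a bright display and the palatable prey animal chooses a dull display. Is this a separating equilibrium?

Yes

If types separate, bright display earns payment 43 and dull display earns 23.
Toxic: bright display gives 43 − 6 = 37; dull display gives 23 − 0 = 23. No deviation. ✓
Palatable: dull display gives 23 − 0 = 23; bright display gives 43 − 22 = 21. No deviation. ✓
Neither type gains from mimicking the other.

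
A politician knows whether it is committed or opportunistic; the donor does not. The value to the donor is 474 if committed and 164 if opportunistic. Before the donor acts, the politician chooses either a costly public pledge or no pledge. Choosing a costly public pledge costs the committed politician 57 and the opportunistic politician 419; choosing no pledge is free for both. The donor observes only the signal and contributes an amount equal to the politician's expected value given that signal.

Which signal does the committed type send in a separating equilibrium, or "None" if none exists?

pledge

Try committed → pledge, opportunistic → no pledge:
  If types separate, pledge earns payment 474 and no pledge earns 164.
  Committed: pledge gives 474 − 57 = 417; no pledge gives 164 − 0 = 164. No deviation. ✓
  Opportunistic: no pledge gives 164 − 0 = 164; pledge gives 474 − 419 = 55. No deviation. ✓
Both hold — the committed type sends pledge.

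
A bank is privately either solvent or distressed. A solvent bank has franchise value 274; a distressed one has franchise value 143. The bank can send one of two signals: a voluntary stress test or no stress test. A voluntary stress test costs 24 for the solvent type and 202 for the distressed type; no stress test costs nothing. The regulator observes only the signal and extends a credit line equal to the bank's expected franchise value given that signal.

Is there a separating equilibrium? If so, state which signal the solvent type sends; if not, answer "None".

stress test

Try solvent → stress test, distressed → no stress test:
  If types separate, stress test earns payment 274 and no stress test earns 143.
  Solvent: stress test gives 274 − 24 = 250; no stress test gives 143 − 0 = 143. No deviation. ✓
  Distressed: no stress test gives 143 − 0 = 143; stress test gives 274 − 202 = 72. No deviation. ✓
Both hold — the solvent type sends stress test.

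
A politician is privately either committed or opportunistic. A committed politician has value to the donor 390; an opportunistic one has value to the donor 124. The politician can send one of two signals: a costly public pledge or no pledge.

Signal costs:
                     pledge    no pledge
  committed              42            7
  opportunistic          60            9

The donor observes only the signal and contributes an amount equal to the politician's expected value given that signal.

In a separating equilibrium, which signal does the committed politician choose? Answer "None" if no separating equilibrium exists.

None

Try committed → pledge, opportunistic → no pledge:
  Under separation the donor infers type exactly: pledge → committed (pays 390), no pledge → opportunistic (pays 124).
  Committed: pledge gives 390 − 42 = 348; no pledge gives 124 − 7 = 117. No deviation. ✓
  Opportunistic: no pledge gives 124 − 9 = 115; pledge gives 390 − 60 = 330. Would deviate. ✗
Try committed → no pledge, opportunistic → pledge:
  Under separation the donor infers type exactly: no pledge → committed (pays 390), pledge → opportunistic (pays 124).
  Committed: no pledge gives 390 − 7 = 383; pledge gives 124 − 42 = 82. No deviation. ✓
  Opportunistic: pledge gives 124 − 60 = 64; no pledge gives 390 − 9 = 381. Would deviate. ✗
Neither assignment is incentive-compatible.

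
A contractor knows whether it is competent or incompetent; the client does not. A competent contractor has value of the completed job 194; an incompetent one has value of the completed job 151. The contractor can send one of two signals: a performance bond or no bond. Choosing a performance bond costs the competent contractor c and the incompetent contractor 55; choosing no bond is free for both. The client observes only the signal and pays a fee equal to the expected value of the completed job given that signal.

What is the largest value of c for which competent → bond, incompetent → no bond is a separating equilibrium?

43

Under separation: bond → competent (pays 194); no bond → incompetent (pays 151).
Incompetent: 151 − 0 = 151 ≥ 194 − 55 = 139. Holds regardless of c. ✓
Competent: 194 − c ≥ 151 − 0, so c ≤ 194 − 151 = 43.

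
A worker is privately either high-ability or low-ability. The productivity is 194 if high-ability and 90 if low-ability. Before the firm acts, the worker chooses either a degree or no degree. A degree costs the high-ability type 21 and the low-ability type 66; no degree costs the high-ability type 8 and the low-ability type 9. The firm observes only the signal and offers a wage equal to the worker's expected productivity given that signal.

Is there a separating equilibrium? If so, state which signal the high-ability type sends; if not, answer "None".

None

Try high-ability → degree, low-ability → no degree:
  If types separate, degree earns payment 194 and no degree earns 90.
  High-ability: degree gives 194 − 21 = 173; no degree gives 90 − 8 = 82. No deviation. ✓
  Low-ability: no degree gives 90 − 9 = 81; degree gives 194 − 66 = 128. Would deviate. ✗
Try high-ability → no degree, low-ability → degree:
  If types separate, no degree earns payment 194 and degree earns 90.
  High-ability: no degree gives 194 − 8 = 186; degree gives 90 − 21 = 69. No deviation. ✓
  Low-ability: degree gives 90 − 66 = 24; no degree gives 194 − 9 = 185. Would deviate. ✗
Neither assignment is incentive-compatible.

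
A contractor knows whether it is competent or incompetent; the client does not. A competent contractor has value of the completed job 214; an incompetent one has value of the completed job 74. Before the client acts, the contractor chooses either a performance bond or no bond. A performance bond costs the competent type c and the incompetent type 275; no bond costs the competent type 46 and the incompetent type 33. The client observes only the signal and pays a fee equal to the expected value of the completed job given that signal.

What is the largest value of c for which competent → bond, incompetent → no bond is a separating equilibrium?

186

Under separation: bond → competent (pays 214); no bond → incompetent (pays 74).
Incompetent: 74 − 33 = 41 ≥ 214 − 275 = -61. Holds regardless of c. ✓
Competent: 214 − c ≥ 74 − 46, so c ≤ 214 − 28 = 186.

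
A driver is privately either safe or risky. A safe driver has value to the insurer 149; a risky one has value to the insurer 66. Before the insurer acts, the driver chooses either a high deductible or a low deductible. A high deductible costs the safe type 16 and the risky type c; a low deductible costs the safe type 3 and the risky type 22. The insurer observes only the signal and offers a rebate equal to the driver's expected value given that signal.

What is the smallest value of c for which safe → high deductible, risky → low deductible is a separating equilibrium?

105

Under separation: high deductible → safe (pays 149); low deductible → risky (pays 66).
Safe: 149 − 16 = 133 ≥ 66 − 3 = 63. Holds regardless of c. ✓
Risky: 66 − 22 ≥ 149 − c, so c ≥ 149 − 44 = 105.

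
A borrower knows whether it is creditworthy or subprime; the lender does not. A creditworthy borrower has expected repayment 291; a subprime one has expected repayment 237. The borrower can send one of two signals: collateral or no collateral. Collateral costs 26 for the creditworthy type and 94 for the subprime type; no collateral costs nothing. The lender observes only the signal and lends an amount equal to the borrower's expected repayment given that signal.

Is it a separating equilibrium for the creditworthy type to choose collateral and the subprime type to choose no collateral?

Yes

If types separate, collateral earns payment 291 and no collateral earns 237.
Creditworthy: collateral gives 291 − 26 = 265; no collateral gives 237 − 0 = 237. No deviation. ✓
Subprime: no collateral gives 237 − 0 = 237; collateral gives 291 − 94 = 197. No deviation. ✓
Both incentive constraints hold.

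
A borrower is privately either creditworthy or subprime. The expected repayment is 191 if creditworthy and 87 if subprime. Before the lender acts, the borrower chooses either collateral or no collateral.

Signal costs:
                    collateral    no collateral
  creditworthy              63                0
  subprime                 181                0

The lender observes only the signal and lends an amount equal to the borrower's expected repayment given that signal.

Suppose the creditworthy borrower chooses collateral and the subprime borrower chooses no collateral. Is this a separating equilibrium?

Yes

If types separate, collateral earns payment 191 and no collateral earns 87.
Creditworthy: collateral gives 191 − 63 = 128; no collateral gives 87 − 0 = 87. No deviation. ✓
Subprime: no collateral gives 87 − 0 = 87; collateral gives 191 − 181 = 10. No deviation. ✓
Neither type gains from mimicking the other.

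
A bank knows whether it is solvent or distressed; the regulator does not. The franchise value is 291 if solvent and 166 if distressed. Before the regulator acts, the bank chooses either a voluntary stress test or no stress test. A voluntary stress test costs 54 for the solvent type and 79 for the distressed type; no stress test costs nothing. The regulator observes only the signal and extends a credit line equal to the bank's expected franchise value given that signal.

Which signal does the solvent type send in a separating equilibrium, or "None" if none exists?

None

Try solvent → stress test, distressed → no stress test:
  If types separate, stress test earns payment 291 and no stress test earns 166.
  Solvent: stress test gives 291 − 54 = 237; no stress test gives 166 − 0 = 166. No deviation. ✓
  Distressed: no stress test gives 166 − 0 = 166; stress test gives 291 − 79 = 212. Would deviate. ✗
Try solvent → no stress test, distressed → stress test:
  If types separate, no stress test earns payment 291 and stress test earns 166.
  Solvent: no stress test gives 291 − 0 = 291; stress test gives 166 − 54 = 112. No deviation. ✓
  Distressed: stress test gives 166 − 79 = 87; no stress test gives 291 − 0 = 291. Would deviate. ✗
Neither assignment is incentive-compatible.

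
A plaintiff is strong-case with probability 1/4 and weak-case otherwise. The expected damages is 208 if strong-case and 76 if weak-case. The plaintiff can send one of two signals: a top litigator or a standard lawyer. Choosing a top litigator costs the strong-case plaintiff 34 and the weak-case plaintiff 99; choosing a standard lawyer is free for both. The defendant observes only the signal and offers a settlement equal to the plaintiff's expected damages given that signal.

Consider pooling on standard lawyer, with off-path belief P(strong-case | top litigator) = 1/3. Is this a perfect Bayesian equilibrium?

At the pooled signal (standard lawyer) the defendant holds the prior 1/4 and pays 1/4·208 + 3/4·76 = 109. Off-path (top litigator) belief 1/3 gives 1/3·208 + 2/3·76 = 120.
Strong-case: standard lawyer gives 109 − 0 = 109; top litigator gives 120 − 34 = 86. Stays. ✓
Weak-case: standard lawyer gives 109 − 0 = 109; top litigator gives 120 − 99 = 21. Stays. ✓

Yes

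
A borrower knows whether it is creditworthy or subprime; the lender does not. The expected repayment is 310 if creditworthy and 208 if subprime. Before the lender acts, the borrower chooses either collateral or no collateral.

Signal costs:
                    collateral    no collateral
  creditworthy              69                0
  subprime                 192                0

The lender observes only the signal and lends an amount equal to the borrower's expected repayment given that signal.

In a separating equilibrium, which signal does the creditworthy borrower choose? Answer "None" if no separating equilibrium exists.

collateral

Try creditworthy → collateral, subprime → no collateral:
  If types separate, collateral earns payment 310 and no collateral earns 208.
  Creditworthy: collateral gives 310 − 69 = 241; no collateral gives 208 − 0 = 208. No deviation. ✓
  Subprime: no collateral gives 208 − 0 = 208; collateral gives 310 − 192 = 118. No deviation. ✓
Both hold — the creditworthy type sends collateral.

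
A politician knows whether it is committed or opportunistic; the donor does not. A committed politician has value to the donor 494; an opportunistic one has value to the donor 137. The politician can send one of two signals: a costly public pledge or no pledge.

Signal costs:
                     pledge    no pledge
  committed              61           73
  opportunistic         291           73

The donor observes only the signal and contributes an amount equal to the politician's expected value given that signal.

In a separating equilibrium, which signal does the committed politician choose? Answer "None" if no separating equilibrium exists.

None

Try committed → pledge, opportunistic → no pledge:
  If types separate, pledge earns payment 494 and no pledge earns 137.
  Committed: pledge gives 494 − 61 = 433; no pledge gives 137 − 73 = 64. No deviation. ✓
  Opportunistic: no pledge gives 137 − 73 = 64; pledge gives 494 − 291 = 203. Would deviate. ✗
Try committed → no pledge, opportunistic → pledge:
  If types separate, no pledge earns payment 494 and pledge earns 137.
  Committed: no pledge gives 494 − 73 = 421; pledge gives 137 − 61 = 76. No deviation. ✓
  Opportunistic: pledge gives 137 − 291 = -154; no pledge gives 494 − 73 = 421. Would deviate. ✗
Neither assignment is incentive-compatible.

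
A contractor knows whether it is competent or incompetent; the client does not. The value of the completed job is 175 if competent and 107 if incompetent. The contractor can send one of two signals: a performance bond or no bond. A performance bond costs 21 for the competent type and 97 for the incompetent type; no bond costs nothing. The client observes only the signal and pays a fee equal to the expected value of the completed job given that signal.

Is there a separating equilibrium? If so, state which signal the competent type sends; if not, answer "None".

bond

Try competent → bond, incompetent → no bond:
  If types separate, bond earns payment 175 and no bond earns 107.
  Competent: bond gives 175 − 21 = 154; no bond gives 107 − 0 = 107. No deviation. ✓
  Incompetent: no bond gives 107 − 0 = 107; bond gives 175 − 97 = 78. No deviation. ✓
Both hold — the competent type sends bond.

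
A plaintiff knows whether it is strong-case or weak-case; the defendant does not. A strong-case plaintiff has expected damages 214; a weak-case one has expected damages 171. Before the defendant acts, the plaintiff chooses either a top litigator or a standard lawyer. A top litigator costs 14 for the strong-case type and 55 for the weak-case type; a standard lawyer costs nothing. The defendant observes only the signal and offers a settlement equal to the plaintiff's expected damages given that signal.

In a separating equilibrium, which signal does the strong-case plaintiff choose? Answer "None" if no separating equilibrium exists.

Try strong-case → top litigator, weak-case → standard lawyer:
  If types separate, top litigator earns payment 214 and standard lawyer earns 171.
  Strong-case: top litigator gives 214 − 14 = 200; standard lawyer gives 171 − 0 = 171. No deviation. ✓
  Weak-case: standard lawyer gives 171 − 0 = 171; top litigator gives 214 − 55 = 159. No deviation. ✓
Both hold — the strong-case type sends top litigator.

top litigator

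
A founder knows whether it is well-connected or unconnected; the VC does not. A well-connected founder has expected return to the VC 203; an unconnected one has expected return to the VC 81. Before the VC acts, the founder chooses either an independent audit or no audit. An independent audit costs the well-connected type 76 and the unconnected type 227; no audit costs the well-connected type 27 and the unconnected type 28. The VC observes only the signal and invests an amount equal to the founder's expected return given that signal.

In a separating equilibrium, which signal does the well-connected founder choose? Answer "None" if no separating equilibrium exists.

Try well-connected → audit, unconnected → no audit:
  Under separation the VC infers type exactly: audit → well-connected (pays 203), no audit → unconnected (pays 81).
  Well-connected: audit gives 203 − 76 = 127; no audit gives 81 − 27 = 54. No deviation. ✓
  Unconnected: no audit gives 81 − 28 = 53; audit gives 203 − 227 = -24. No deviation. ✓
Both hold — the well-connected type sends audit.

audit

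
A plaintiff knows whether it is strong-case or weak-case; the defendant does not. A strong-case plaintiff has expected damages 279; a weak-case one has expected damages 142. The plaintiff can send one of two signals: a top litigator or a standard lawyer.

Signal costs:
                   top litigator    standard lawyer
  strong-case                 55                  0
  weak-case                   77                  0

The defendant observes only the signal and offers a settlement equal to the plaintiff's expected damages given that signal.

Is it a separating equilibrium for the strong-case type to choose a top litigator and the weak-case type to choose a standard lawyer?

No

If types separate, top litigator earns payment 279 and standard lawyer earns 142.
Strong-case: top litigator gives 279 − 55 = 224; standard lawyer gives 142 − 0 = 142. No deviation. ✓
Weak-case: standard lawyer gives 142 − 0 = 142; top litigator gives 279 − 77 = 202. Would deviate. ✗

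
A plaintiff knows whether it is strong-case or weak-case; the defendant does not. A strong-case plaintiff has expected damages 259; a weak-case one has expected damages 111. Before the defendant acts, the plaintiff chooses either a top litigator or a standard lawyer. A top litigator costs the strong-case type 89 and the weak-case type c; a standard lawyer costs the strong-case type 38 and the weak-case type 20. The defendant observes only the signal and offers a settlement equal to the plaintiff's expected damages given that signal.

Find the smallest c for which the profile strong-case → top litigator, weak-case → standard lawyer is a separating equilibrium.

168

Under separation: top litigator → strong-case (pays 259); standard lawyer → weak-case (pays 111).
Strong-case: 259 − 89 = 170 ≥ 111 − 38 = 73. Holds regardless of c. ✓
Weak-case: 111 − 20 ≥ 259 − c, so c ≥ 259 − 91 = 168.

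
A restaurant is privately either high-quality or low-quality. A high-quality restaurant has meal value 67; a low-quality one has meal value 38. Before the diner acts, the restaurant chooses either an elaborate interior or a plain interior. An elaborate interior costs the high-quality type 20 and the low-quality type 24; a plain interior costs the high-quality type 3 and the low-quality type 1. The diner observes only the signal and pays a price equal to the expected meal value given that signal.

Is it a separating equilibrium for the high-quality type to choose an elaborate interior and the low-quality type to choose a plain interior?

No

If types separate, elaborate interior earns payment 67 and plain interior earns 38.
High-quality: elaborate interior gives 67 − 20 = 47; plain interior gives 38 − 3 = 35. No deviation. ✓
Low-quality: plain interior gives 38 − 1 = 37; elaborate interior gives 67 − 24 = 43. Would deviate. ✗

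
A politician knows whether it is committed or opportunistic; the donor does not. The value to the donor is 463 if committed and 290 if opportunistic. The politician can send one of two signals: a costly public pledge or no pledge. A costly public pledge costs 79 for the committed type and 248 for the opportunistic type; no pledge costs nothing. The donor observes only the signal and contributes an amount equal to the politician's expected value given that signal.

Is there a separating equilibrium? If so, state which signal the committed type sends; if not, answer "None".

pledge

Try committed → pledge, opportunistic → no pledge:
  If types separate, pledge earns payment 463 and no pledge earns 290.
  Committed: pledge gives 463 − 79 = 384; no pledge gives 290 − 0 = 290. No deviation. ✓
  Opportunistic: no pledge gives 290 − 0 = 290; pledge gives 463 − 248 = 215. No deviation. ✓
Both hold — the committed type sends pledge.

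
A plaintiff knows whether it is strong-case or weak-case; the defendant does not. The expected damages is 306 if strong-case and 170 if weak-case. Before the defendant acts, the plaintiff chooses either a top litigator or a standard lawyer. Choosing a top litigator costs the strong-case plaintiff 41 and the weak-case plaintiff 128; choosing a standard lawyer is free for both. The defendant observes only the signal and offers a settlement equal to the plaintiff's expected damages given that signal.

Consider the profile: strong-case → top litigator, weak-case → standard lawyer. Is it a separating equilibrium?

No

If types separate, top litigator earns payment 306 and standard lawyer earns 170.
Strong-case: top litigator gives 306 − 41 = 265; standard lawyer gives 170 − 0 = 170. No deviation. ✓
Weak-case: standard lawyer gives 170 − 0 = 170; top litigator gives 306 − 128 = 178. Would deviate. ✗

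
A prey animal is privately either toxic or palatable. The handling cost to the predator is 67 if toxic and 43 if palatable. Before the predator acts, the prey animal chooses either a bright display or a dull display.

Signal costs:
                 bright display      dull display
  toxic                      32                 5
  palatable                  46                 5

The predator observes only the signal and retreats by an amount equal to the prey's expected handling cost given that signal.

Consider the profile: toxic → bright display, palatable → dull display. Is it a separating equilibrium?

No

If types separate, bright display earns payment 67 and dull display earns 43.
Toxic: bright display gives 67 − 32 = 35; dull display gives 43 − 5 = 38. Would deviate. ✗
Palatable: dull display gives 43 − 5 = 38; bright display gives 67 − 46 = 21. No deviation. ✓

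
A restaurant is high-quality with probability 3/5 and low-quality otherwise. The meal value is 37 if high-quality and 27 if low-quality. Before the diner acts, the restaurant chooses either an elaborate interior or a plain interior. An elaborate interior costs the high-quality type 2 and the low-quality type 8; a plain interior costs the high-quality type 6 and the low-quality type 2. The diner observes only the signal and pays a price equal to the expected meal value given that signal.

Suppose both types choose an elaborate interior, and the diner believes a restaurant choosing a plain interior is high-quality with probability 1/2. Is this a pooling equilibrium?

No

On the equilibrium path (elaborate interior) the diner holds the prior 3/5 and pays 3/5·37 + 2/5·27 = 33. Off-path (plain interior) belief 1/2 gives 1/2·37 + 1/2·27 = 32.
High-quality: elaborate interior gives 33 − 2 = 31; plain interior gives 32 − 6 = 26. Stays. ✓
Low-quality: elaborate interior gives 33 − 8 = 25; plain interior gives 32 − 2 = 30. Deviates. ✗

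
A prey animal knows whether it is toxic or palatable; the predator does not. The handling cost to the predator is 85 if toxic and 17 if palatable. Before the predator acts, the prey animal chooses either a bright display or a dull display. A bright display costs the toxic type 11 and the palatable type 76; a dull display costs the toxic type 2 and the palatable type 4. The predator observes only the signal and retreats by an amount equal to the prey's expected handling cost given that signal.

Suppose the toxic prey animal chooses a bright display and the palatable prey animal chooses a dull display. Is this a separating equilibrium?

Under separation the predator infers type exactly: bright display → toxic (pays 85), dull display → palatable (pays 17).
Toxic: bright display gives 85 − 11 = 74; dull display gives 17 − 2 = 15. No deviation. ✓
Palatable: dull display gives 17 − 4 = 13; bright display gives 85 − 76 = 9. No deviation. ✓
Both incentive constraints hold.

Yes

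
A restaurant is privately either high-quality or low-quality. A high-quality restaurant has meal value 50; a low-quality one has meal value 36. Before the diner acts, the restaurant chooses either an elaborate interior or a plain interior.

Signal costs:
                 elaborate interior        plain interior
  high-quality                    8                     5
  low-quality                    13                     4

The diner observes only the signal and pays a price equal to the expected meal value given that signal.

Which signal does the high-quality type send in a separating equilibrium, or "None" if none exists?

Try high-quality → elaborate interior, low-quality → plain interior:
  Under separation the diner infers type exactly: elaborate interior → high-quality (pays 50), plain interior → low-quality (pays 36).
  High-quality: elaborate interior gives 50 − 8 = 42; plain interior gives 36 − 5 = 31. No deviation. ✓
  Low-quality: plain interior gives 36 − 4 = 32; elaborate interior gives 50 − 13 = 37. Would deviate. ✗
Try high-quality → plain interior, low-quality → elaborate interior:
  Under separation the diner infers type exactly: plain interior → high-quality (pays 50), elaborate interior → low-quality (pays 36).
  High-quality: plain interior gives 50 − 5 = 45; elaborate interior gives 36 − 8 = 28. No deviation. ✓
  Low-quality: elaborate interior gives 36 − 13 = 23; plain interior gives 50 − 4 = 46. Would deviate. ✗
Neither assignment is incentive-compatible.

None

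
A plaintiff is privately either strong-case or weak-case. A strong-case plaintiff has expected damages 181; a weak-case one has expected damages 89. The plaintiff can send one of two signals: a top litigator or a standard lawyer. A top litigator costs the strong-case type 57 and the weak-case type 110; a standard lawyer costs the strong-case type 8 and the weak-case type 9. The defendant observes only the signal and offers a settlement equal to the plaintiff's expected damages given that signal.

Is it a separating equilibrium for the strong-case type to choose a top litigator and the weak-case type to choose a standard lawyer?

Yes

If types separate, top litigator earns payment 181 and standard lawyer earns 89.
Strong-case: top litigator gives 181 − 57 = 124; standard lawyer gives 89 − 8 = 81. No deviation. ✓
Weak-case: standard lawyer gives 89 − 9 = 80; top litigator gives 181 − 110 = 71. No deviation. ✓
Neither type gains from mimicking the other.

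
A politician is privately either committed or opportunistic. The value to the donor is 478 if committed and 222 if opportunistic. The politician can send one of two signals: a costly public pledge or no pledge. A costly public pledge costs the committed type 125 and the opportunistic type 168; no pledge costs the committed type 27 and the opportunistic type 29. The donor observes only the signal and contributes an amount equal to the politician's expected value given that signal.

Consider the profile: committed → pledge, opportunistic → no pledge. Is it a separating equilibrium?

No

Under separation the donor infers type exactly: pledge → committed (pays 478), no pledge → opportunistic (pays 222).
Committed: pledge gives 478 − 125 = 353; no pledge gives 222 − 27 = 195. No deviation. ✓
Opportunistic: no pledge gives 222 − 29 = 193; pledge gives 478 − 168 = 310. Would deviate. ✗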